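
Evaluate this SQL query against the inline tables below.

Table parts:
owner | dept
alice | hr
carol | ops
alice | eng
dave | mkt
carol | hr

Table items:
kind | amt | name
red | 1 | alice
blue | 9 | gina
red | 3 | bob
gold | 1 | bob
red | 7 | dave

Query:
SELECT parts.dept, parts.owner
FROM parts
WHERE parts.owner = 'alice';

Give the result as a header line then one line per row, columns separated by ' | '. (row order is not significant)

== RESULT ==
parts.dept | parts.owner
hr | alice
eng | alice

Derivation:
After WHERE (2 rows):
parts.owner | parts.dept
alice | hr
alice | eng
After SELECT (2 rows):
parts.dept | parts.owner
hr | alice
eng | alice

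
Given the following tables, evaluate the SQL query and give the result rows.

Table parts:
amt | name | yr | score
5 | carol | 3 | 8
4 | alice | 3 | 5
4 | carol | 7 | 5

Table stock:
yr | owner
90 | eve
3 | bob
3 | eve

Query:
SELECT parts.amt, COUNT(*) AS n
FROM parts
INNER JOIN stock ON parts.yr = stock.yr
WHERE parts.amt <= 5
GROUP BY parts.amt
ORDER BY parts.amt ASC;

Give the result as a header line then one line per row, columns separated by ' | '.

After JOIN stock (4 rows):
parts.amt | parts.name | parts.yr | parts.score | stock.yr | stock.owner
5 | carol | 3 | 8 | 3 | bob
5 | carol | 3 | 8 | 3 | eve
4 | alice | 3 | 5 | 3 | bob
4 | alice | 3 | 5 | 3 | eve
After WHERE (4 rows):
parts.amt | parts.name | parts.yr | parts.score | stock.yr | stock.owner
5 | carol | 3 | 8 | 3 | bob
5 | carol | 3 | 8 | 3 | eve
4 | alice | 3 | 5 | 3 | bob
4 | alice | 3 | 5 | 3 | eve
After GROUP BY (2 rows):
parts.amt | n
5 | 2
4 | 2
After ORDER BY (2 rows):
parts.amt | n
4 | 2
5 | 2

== RESULT ==
parts.amt | n
4 | 2
5 | 2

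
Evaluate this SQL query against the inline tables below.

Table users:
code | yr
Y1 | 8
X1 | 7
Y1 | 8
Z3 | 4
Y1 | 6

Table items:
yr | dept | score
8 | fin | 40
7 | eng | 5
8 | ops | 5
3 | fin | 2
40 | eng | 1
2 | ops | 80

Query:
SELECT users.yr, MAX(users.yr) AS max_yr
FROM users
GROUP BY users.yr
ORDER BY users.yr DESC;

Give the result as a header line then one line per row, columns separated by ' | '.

After GROUP BY (4 rows):
users.yr | max_yr
8 | 8
7 | 7
4 | 4
6 | 6
After ORDER BY (4 rows):
users.yr | max_yr
8 | 8
7 | 7
6 | 6
4 | 4

== RESULT ==
users.yr | max_yr
8 | 8
7 | 7
6 | 6
4 | 4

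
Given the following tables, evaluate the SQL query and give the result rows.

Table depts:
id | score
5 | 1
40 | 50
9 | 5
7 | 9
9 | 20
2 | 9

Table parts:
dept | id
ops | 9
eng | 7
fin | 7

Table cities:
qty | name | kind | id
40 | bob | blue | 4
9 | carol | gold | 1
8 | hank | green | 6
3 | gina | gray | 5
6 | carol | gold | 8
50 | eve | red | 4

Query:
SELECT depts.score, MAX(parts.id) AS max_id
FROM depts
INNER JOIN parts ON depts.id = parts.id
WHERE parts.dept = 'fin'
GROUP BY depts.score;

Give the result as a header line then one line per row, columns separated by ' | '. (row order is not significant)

== RESULT ==
depts.score | max_id
9 | 7

Derivation:
After JOIN parts (4 rows):
depts.id | depts.score | parts.dept | parts.id
9 | 5 | ops | 9
7 | 9 | eng | 7
7 | 9 | fin | 7
9 | 20 | ops | 9
After WHERE (1 rows):
depts.id | depts.score | parts.dept | parts.id
7 | 9 | fin | 7
After GROUP BY (1 rows):
depts.score | max_id
9 | 7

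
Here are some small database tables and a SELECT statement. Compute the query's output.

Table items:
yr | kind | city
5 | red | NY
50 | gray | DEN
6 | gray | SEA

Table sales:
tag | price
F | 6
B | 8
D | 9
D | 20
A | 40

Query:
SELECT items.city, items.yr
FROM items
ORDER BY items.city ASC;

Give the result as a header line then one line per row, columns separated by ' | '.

== RESULT ==
items.city | items.yr
DEN | 50
NY | 5
SEA | 6

Derivation:
After SELECT (3 rows):
items.city | items.yr
NY | 5
DEN | 50
SEA | 6
After ORDER BY (3 rows):
items.city | items.yr
DEN | 50
NY | 5
SEA | 6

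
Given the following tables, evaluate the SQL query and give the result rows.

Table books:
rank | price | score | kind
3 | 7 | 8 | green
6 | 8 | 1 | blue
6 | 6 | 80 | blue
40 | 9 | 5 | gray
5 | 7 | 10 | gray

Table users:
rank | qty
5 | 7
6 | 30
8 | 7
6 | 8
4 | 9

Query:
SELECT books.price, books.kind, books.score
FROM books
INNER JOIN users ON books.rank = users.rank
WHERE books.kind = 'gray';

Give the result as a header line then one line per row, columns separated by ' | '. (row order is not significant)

== RESULT ==
books.price | books.kind | books.score
7 | gray | 10

Derivation:
After JOIN users (5 rows):
books.rank | books.price | books.score | books.kind | users.rank | users.qty
6 | 8 | 1 | blue | 6 | 30
6 | 8 | 1 | blue | 6 | 8
6 | 6 | 80 | blue | 6 | 30
6 | 6 | 80 | blue | 6 | 8
5 | 7 | 10 | gray | 5 | 7
After WHERE (1 rows):
books.rank | books.price | books.score | books.kind | users.rank | users.qty
5 | 7 | 10 | gray | 5 | 7
After SELECT (1 rows):
books.price | books.kind | books.score
7 | gray | 10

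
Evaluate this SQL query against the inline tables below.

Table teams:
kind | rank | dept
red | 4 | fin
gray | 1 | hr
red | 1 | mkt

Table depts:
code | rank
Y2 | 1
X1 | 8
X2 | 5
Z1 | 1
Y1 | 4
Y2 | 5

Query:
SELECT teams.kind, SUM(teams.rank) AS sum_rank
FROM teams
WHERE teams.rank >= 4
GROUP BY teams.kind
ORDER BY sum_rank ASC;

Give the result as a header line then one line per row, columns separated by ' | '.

== RESULT ==
teams.kind | sum_rank
red | 4

Derivation:
After WHERE (1 rows):
teams.kind | teams.rank | teams.dept
red | 4 | fin
After GROUP BY (1 rows):
teams.kind | sum_rank
red | 4
After ORDER BY (1 rows):
teams.kind | sum_rank
red | 4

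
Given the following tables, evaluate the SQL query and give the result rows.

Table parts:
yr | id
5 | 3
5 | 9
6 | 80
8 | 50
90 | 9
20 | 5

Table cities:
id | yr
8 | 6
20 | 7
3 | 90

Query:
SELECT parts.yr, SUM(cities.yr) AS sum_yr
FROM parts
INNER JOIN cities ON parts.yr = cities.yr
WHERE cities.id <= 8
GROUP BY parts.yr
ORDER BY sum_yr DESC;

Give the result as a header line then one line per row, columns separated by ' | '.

== RESULT ==
parts.yr | sum_yr
90 | 90
6 | 6

Derivation:
After JOIN cities (2 rows):
parts.yr | parts.id | cities.id | cities.yr
6 | 80 | 8 | 6
90 | 9 | 3 | 90
After WHERE (2 rows):
parts.yr | parts.id | cities.id | cities.yr
6 | 80 | 8 | 6
90 | 9 | 3 | 90
After GROUP BY (2 rows):
parts.yr | sum_yr
6 | 6
90 | 90
After ORDER BY (2 rows):
parts.yr | sum_yr
90 | 90
6 | 6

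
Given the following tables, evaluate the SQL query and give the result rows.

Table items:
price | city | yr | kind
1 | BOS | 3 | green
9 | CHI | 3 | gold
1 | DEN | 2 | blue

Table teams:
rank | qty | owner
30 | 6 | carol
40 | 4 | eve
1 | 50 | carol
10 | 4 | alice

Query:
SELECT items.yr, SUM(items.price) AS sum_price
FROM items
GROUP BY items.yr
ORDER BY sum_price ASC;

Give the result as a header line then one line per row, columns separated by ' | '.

After GROUP BY (2 rows):
items.yr | sum_price
3 | 10
2 | 1
After ORDER BY (2 rows):
items.yr | sum_price
2 | 1
3 | 10

== RESULT ==
items.yr | sum_price
2 | 1
3 | 10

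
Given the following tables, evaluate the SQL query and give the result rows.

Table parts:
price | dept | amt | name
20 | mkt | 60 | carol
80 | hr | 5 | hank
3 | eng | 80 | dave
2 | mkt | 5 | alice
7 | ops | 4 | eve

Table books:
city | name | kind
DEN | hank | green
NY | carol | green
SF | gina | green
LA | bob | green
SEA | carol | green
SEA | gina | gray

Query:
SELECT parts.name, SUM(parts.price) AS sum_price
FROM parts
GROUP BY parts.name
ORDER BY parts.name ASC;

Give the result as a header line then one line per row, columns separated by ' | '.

After GROUP BY (5 rows):
parts.name | sum_price
carol | 20
hank | 80
dave | 3
alice | 2
eve | 7
After ORDER BY (5 rows):
parts.name | sum_price
alice | 2
carol | 20
dave | 3
eve | 7
hank | 80

== RESULT ==
parts.name | sum_price
alice | 2
carol | 20
dave | 3
eve | 7
hank | 80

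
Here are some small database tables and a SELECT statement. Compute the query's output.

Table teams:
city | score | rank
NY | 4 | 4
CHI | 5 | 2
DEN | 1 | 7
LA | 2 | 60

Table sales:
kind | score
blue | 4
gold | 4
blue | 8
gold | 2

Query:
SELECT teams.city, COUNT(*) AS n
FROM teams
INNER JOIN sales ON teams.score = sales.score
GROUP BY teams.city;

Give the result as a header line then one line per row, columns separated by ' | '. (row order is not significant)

== RESULT ==
teams.city | n
NY | 2
LA | 1

Derivation:
After JOIN sales (3 rows):
teams.city | teams.score | teams.rank | sales.kind | sales.score
NY | 4 | 4 | blue | 4
NY | 4 | 4 | gold | 4
LA | 2 | 60 | gold | 2
After GROUP BY (2 rows):
teams.city | n
NY | 2
LA | 1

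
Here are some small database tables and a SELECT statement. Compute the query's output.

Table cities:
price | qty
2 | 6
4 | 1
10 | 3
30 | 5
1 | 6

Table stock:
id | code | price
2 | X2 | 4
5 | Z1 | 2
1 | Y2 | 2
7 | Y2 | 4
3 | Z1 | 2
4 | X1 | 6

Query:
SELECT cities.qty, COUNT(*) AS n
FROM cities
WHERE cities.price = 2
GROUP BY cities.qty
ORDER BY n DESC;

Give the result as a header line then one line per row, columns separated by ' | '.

After WHERE (1 rows):
cities.price | cities.qty
2 | 6
After GROUP BY (1 rows):
cities.qty | n
6 | 1
After ORDER BY (1 rows):
cities.qty | n
6 | 1

== RESULT ==
cities.qty | n
6 | 1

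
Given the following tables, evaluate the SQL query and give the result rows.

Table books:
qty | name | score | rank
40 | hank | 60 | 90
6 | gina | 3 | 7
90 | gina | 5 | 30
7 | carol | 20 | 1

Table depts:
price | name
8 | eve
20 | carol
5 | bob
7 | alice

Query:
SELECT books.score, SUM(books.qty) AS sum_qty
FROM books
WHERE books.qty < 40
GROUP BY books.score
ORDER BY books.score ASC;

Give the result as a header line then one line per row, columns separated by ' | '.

After WHERE (2 rows):
books.qty | books.name | books.score | books.rank
6 | gina | 3 | 7
7 | carol | 20 | 1
After GROUP BY (2 rows):
books.score | sum_qty
3 | 6
20 | 7
After ORDER BY (2 rows):
books.score | sum_qty
3 | 6
20 | 7

== RESULT ==
books.score | sum_qty
3 | 6
20 | 7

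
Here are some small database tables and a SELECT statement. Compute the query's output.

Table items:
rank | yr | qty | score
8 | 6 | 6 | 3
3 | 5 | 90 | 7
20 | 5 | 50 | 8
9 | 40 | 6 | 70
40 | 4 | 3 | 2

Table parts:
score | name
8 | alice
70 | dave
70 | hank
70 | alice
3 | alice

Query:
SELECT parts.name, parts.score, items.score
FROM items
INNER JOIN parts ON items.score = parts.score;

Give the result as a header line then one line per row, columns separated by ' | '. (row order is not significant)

After JOIN parts (5 rows):
items.rank | items.yr | items.qty | items.score | parts.score | parts.name
8 | 6 | 6 | 3 | 3 | alice
20 | 5 | 50 | 8 | 8 | alice
9 | 40 | 6 | 70 | 70 | dave
9 | 40 | 6 | 70 | 70 | hank
9 | 40 | 6 | 70 | 70 | alice
After SELECT (5 rows):
parts.name | parts.score | items.score
alice | 3 | 3
alice | 8 | 8
dave | 70 | 70
hank | 70 | 70
alice | 70 | 70

== RESULT ==
parts.name | parts.score | items.score
alice | 3 | 3
alice | 8 | 8
dave | 70 | 70
hank | 70 | 70
alice | 70 | 70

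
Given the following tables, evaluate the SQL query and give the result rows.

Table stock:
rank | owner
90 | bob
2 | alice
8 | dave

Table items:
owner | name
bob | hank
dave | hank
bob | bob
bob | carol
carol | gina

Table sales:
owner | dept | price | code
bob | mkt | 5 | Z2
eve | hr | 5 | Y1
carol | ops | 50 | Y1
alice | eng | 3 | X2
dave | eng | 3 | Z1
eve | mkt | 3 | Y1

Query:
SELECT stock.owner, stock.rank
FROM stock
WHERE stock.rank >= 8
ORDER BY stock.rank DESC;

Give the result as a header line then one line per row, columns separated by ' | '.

== RESULT ==
stock.owner | stock.rank
bob | 90
dave | 8

Derivation:
After WHERE (2 rows):
stock.rank | stock.owner
90 | bob
8 | dave
After SELECT (2 rows):
stock.owner | stock.rank
bob | 90
dave | 8
After ORDER BY (2 rows):
stock.owner | stock.rank
bob | 90
dave | 8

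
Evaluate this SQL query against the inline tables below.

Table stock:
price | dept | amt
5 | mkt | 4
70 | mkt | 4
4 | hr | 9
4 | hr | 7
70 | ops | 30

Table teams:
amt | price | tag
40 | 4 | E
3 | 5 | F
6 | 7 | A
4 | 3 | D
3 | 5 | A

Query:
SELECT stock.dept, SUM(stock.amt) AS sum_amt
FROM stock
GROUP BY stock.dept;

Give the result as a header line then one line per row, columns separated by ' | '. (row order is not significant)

== RESULT ==
stock.dept | sum_amt
mkt | 8
hr | 16
ops | 30

Derivation:
After GROUP BY (3 rows):
stock.dept | sum_amt
mkt | 8
hr | 16
ops | 30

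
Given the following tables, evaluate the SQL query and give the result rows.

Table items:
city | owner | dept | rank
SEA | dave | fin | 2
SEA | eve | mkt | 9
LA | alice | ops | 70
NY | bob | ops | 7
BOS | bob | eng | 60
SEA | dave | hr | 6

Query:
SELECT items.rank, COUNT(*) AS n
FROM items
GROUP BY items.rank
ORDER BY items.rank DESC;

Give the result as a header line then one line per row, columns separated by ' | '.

== RESULT ==
items.rank | n
70 | 1
60 | 1
9 | 1
7 | 1
6 | 1
2 | 1

Derivation:
After GROUP BY (6 rows):
items.rank | n
2 | 1
9 | 1
70 | 1
7 | 1
60 | 1
6 | 1
After ORDER BY (6 rows):
items.rank | n
70 | 1
60 | 1
9 | 1
7 | 1
6 | 1
2 | 1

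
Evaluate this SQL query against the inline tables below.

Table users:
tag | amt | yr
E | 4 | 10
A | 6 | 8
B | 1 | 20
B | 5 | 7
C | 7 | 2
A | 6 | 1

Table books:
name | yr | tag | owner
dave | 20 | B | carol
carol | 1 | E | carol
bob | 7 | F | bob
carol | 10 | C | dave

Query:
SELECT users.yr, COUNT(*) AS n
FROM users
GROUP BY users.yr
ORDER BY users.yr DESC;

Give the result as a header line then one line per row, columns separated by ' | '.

After GROUP BY (6 rows):
users.yr | n
10 | 1
8 | 1
20 | 1
7 | 1
2 | 1
1 | 1
After ORDER BY (6 rows):
users.yr | n
20 | 1
10 | 1
8 | 1
7 | 1
2 | 1
1 | 1

== RESULT ==
users.yr | n
20 | 1
10 | 1
8 | 1
7 | 1
2 | 1
1 | 1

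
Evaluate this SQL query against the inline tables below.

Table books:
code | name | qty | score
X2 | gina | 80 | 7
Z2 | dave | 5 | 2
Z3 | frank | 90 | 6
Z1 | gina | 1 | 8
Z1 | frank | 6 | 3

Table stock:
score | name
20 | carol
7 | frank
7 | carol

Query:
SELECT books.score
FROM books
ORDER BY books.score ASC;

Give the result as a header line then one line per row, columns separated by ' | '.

== RESULT ==
books.score
2
3
6
7
8

Derivation:
After SELECT (5 rows):
books.score
7
2
6
8
3
After ORDER BY (5 rows):
books.score
2
3
6
7
8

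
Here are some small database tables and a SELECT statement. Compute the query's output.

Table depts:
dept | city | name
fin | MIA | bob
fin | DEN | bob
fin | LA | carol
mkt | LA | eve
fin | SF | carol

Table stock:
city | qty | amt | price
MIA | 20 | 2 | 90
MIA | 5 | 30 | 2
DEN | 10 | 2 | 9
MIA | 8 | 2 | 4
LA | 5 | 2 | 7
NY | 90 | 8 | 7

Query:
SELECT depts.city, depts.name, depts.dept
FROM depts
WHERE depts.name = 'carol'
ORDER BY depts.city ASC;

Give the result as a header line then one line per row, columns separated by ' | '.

After WHERE (2 rows):
depts.dept | depts.city | depts.name
fin | LA | carol
fin | SF | carol
After SELECT (2 rows):
depts.city | depts.name | depts.dept
LA | carol | fin
SF | carol | fin
After ORDER BY (2 rows):
depts.city | depts.name | depts.dept
LA | carol | fin
SF | carol | fin

== RESULT ==
depts.city | depts.name | depts.dept
LA | carol | fin
SF | carol | fin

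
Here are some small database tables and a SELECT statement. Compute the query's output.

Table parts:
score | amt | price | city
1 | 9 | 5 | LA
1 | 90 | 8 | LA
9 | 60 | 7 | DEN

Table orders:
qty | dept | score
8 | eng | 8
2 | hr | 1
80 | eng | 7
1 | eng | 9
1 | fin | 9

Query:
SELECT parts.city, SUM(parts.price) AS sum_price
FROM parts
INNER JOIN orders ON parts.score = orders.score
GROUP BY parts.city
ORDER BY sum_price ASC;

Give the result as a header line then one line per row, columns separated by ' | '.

After JOIN orders (4 rows):
parts.score | parts.amt | parts.price | parts.city | orders.qty | orders.dept | orders.score
1 | 9 | 5 | LA | 2 | hr | 1
1 | 90 | 8 | LA | 2 | hr | 1
9 | 60 | 7 | DEN | 1 | eng | 9
9 | 60 | 7 | DEN | 1 | fin | 9
After GROUP BY (2 rows):
parts.city | sum_price
LA | 13
DEN | 14
After ORDER BY (2 rows):
parts.city | sum_price
LA | 13
DEN | 14

== RESULT ==
parts.city | sum_price
LA | 13
DEN | 14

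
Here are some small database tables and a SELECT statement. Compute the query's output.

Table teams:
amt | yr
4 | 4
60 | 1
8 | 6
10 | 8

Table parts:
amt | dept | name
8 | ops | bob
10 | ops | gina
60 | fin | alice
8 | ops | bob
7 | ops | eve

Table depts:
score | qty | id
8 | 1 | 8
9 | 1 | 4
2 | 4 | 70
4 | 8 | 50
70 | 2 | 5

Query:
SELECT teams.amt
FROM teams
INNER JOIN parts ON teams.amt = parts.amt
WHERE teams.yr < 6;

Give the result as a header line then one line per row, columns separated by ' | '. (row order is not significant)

== RESULT ==
teams.amt
60

Derivation:
After JOIN parts (4 rows):
teams.amt | teams.yr | parts.amt | parts.dept | parts.name
60 | 1 | 60 | fin | alice
8 | 6 | 8 | ops | bob
8 | 6 | 8 | ops | bob
10 | 8 | 10 | ops | gina
After WHERE (1 rows):
teams.amt | teams.yr | parts.amt | parts.dept | parts.name
60 | 1 | 60 | fin | alice
After SELECT (1 rows):
teams.amt
60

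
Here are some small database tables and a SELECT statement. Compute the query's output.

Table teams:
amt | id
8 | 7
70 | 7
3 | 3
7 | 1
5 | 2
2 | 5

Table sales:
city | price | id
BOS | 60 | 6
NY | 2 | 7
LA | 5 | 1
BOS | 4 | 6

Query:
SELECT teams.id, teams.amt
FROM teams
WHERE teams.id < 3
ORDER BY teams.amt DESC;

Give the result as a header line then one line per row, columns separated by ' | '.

After WHERE (2 rows):
teams.amt | teams.id
7 | 1
5 | 2
After SELECT (2 rows):
teams.id | teams.amt
1 | 7
2 | 5
After ORDER BY (2 rows):
teams.id | teams.amt
1 | 7
2 | 5

== RESULT ==
teams.id | teams.amt
1 | 7
2 | 5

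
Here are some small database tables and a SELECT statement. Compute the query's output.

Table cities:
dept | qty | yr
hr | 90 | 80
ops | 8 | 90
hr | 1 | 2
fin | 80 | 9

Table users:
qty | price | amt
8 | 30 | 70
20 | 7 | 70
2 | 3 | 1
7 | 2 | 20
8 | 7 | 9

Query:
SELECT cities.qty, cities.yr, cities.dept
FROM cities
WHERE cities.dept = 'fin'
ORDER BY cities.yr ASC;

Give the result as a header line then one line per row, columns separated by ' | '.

== RESULT ==
cities.qty | cities.yr | cities.dept
80 | 9 | fin

Derivation:
After WHERE (1 rows):
cities.dept | cities.qty | cities.yr
fin | 80 | 9
After SELECT (1 rows):
cities.qty | cities.yr | cities.dept
80 | 9 | fin
After ORDER BY (1 rows):
cities.qty | cities.yr | cities.dept
80 | 9 | fin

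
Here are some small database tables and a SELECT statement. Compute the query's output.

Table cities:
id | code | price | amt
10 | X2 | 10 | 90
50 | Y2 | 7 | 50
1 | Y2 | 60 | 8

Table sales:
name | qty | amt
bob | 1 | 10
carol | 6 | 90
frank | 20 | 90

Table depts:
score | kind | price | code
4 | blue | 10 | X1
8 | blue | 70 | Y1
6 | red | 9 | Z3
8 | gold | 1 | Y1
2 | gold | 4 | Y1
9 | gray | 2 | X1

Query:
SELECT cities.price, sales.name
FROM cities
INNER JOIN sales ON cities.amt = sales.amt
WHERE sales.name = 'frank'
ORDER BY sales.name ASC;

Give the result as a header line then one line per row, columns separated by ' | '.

== RESULT ==
cities.price | sales.name
10 | frank

Derivation:
After JOIN sales (2 rows):
cities.id | cities.code | cities.price | cities.amt | sales.name | sales.qty | sales.amt
10 | X2 | 10 | 90 | carol | 6 | 90
10 | X2 | 10 | 90 | frank | 20 | 90
After WHERE (1 rows):
cities.id | cities.code | cities.price | cities.amt | sales.name | sales.qty | sales.amt
10 | X2 | 10 | 90 | frank | 20 | 90
After SELECT (1 rows):
cities.price | sales.name
10 | frank
After ORDER BY (1 rows):
cities.price | sales.name
10 | frank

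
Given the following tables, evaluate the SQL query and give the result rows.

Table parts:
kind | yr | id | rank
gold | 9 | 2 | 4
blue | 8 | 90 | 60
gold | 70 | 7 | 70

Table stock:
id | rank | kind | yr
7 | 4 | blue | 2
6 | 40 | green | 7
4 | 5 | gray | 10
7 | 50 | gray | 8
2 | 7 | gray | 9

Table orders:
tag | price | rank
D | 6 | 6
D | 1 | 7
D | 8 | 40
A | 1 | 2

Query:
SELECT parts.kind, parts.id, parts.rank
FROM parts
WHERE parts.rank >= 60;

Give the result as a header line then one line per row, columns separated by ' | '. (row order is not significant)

After WHERE (2 rows):
parts.kind | parts.yr | parts.id | parts.rank
blue | 8 | 90 | 60
gold | 70 | 7 | 70
After SELECT (2 rows):
parts.kind | parts.id | parts.rank
blue | 90 | 60
gold | 7 | 70

== RESULT ==
parts.kind | parts.id | parts.rank
blue | 90 | 60
gold | 7 | 70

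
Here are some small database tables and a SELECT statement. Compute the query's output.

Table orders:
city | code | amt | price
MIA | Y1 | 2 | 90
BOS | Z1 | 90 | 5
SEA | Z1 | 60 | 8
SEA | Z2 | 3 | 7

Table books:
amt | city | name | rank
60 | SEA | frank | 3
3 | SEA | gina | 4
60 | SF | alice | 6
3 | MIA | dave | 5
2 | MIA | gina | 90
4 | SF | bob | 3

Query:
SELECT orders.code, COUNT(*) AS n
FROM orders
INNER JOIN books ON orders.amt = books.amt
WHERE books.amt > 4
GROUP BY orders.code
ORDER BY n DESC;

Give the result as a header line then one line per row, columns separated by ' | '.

== RESULT ==
orders.code | n
Z1 | 2

Derivation:
After JOIN books (5 rows):
orders.city | orders.code | orders.amt | orders.price | books.amt | books.city | books.name | books.rank
MIA | Y1 | 2 | 90 | 2 | MIA | gina | 90
SEA | Z1 | 60 | 8 | 60 | SEA | frank | 3
SEA | Z1 | 60 | 8 | 60 | SF | alice | 6
SEA | Z2 | 3 | 7 | 3 | SEA | gina | 4
SEA | Z2 | 3 | 7 | 3 | MIA | dave | 5
After WHERE (2 rows):
orders.city | orders.code | orders.amt | orders.price | books.amt | books.city | books.name | books.rank
SEA | Z1 | 60 | 8 | 60 | SEA | frank | 3
SEA | Z1 | 60 | 8 | 60 | SF | alice | 6
After GROUP BY (1 rows):
orders.code | n
Z1 | 2
After ORDER BY (1 rows):
orders.code | n
Z1 | 2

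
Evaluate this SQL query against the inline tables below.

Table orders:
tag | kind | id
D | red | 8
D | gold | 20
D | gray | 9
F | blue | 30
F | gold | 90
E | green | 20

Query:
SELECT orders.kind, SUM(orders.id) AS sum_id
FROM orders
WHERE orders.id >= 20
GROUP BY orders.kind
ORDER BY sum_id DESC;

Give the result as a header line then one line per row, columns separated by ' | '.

After WHERE (4 rows):
orders.tag | orders.kind | orders.id
D | gold | 20
F | blue | 30
F | gold | 90
E | green | 20
After GROUP BY (3 rows):
orders.kind | sum_id
gold | 110
blue | 30
green | 20
After ORDER BY (3 rows):
orders.kind | sum_id
gold | 110
blue | 30
green | 20

== RESULT ==
orders.kind | sum_id
gold | 110
blue | 30
green | 20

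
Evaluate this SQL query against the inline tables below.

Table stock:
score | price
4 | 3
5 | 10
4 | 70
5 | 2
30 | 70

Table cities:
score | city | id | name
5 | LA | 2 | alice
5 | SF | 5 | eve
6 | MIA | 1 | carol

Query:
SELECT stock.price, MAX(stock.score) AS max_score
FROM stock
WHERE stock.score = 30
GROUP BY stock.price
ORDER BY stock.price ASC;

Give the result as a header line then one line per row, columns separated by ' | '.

== RESULT ==
stock.price | max_score
70 | 30

Derivation:
After WHERE (1 rows):
stock.score | stock.price
30 | 70
After GROUP BY (1 rows):
stock.price | max_score
70 | 30
After ORDER BY (1 rows):
stock.price | max_score
70 | 30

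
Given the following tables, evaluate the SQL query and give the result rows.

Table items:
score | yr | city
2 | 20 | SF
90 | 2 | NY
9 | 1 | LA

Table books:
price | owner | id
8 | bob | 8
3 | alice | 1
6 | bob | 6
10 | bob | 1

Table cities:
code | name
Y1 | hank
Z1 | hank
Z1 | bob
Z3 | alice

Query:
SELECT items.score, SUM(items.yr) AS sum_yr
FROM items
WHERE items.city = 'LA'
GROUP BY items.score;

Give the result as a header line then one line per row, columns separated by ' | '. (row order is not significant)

After WHERE (1 rows):
items.score | items.yr | items.city
9 | 1 | LA
After GROUP BY (1 rows):
items.score | sum_yr
9 | 1

== RESULT ==
items.score | sum_yr
9 | 1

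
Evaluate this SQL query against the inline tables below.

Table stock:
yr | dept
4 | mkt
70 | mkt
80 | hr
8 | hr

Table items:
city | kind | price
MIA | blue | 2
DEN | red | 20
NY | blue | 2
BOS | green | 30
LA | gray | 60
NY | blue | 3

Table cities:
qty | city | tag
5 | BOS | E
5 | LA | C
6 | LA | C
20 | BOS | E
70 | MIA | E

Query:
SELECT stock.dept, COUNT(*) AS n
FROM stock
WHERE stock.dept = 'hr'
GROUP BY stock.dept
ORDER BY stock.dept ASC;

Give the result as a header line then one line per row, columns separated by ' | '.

== RESULT ==
stock.dept | n
hr | 2

Derivation:
After WHERE (2 rows):
stock.yr | stock.dept
80 | hr
8 | hr
After GROUP BY (1 rows):
stock.dept | n
hr | 2
After ORDER BY (1 rows):
stock.dept | n
hr | 2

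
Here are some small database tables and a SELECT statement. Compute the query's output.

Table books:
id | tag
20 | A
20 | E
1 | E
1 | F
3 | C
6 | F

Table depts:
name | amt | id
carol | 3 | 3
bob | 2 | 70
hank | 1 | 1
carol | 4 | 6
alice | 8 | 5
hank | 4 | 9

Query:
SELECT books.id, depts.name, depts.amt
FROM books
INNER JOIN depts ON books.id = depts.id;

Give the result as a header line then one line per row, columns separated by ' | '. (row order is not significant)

After JOIN depts (4 rows):
books.id | books.tag | depts.name | depts.amt | depts.id
1 | E | hank | 1 | 1
1 | F | hank | 1 | 1
3 | C | carol | 3 | 3
6 | F | carol | 4 | 6
After SELECT (4 rows):
books.id | depts.name | depts.amt
1 | hank | 1
1 | hank | 1
3 | carol | 3
6 | carol | 4

== RESULT ==
books.id | depts.name | depts.amt
1 | hank | 1
1 | hank | 1
3 | carol | 3
6 | carol | 4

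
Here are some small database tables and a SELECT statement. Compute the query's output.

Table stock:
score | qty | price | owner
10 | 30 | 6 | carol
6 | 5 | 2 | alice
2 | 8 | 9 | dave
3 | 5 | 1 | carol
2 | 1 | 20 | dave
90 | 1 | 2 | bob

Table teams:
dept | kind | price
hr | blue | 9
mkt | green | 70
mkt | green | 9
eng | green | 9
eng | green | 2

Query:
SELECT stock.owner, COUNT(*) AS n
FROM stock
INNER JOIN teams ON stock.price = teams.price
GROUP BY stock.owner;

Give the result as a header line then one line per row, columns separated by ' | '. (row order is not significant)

== RESULT ==
stock.owner | n
alice | 1
dave | 3
bob | 1

Derivation:
After JOIN teams (5 rows):
stock.score | stock.qty | stock.price | stock.owner | teams.dept | teams.kind | teams.price
6 | 5 | 2 | alice | eng | green | 2
2 | 8 | 9 | dave | hr | blue | 9
2 | 8 | 9 | dave | mkt | green | 9
2 | 8 | 9 | dave | eng | green | 9
90 | 1 | 2 | bob | eng | green | 2
After GROUP BY (3 rows):
stock.owner | n
alice | 1
dave | 3
bob | 1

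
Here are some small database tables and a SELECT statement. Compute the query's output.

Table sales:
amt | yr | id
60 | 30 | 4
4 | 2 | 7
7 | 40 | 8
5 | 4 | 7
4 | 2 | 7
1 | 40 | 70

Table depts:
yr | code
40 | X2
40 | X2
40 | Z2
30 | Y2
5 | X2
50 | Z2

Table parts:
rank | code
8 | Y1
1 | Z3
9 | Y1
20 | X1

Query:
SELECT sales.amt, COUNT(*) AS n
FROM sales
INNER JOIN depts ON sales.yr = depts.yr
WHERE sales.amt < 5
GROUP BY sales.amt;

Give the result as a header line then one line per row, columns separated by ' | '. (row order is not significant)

== RESULT ==
sales.amt | n
1 | 3

Derivation:
After JOIN depts (7 rows):
sales.amt | sales.yr | sales.id | depts.yr | depts.code
60 | 30 | 4 | 30 | Y2
7 | 40 | 8 | 40 | X2
7 | 40 | 8 | 40 | X2
7 | 40 | 8 | 40 | Z2
1 | 40 | 70 | 40 | X2
1 | 40 | 70 | 40 | X2
1 | 40 | 70 | 40 | Z2
After WHERE (3 rows):
sales.amt | sales.yr | sales.id | depts.yr | depts.code
1 | 40 | 70 | 40 | X2
1 | 40 | 70 | 40 | X2
1 | 40 | 70 | 40 | Z2
After GROUP BY (1 rows):
sales.amt | n
1 | 3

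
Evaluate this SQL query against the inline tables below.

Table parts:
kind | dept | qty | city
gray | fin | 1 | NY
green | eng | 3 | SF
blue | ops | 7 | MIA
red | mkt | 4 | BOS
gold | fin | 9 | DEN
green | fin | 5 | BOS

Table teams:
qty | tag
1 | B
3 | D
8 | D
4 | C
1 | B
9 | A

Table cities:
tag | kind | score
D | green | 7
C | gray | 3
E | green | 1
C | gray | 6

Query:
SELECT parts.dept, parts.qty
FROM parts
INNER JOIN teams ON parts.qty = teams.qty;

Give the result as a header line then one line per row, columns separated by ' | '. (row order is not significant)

== RESULT ==
parts.dept | parts.qty
fin | 1
fin | 1
eng | 3
mkt | 4
fin | 9

Derivation:
After JOIN teams (5 rows):
parts.kind | parts.dept | parts.qty | parts.city | teams.qty | teams.tag
gray | fin | 1 | NY | 1 | B
gray | fin | 1 | NY | 1 | B
green | eng | 3 | SF | 3 | D
red | mkt | 4 | BOS | 4 | C
gold | fin | 9 | DEN | 9 | A
After SELECT (5 rows):
parts.dept | parts.qty
fin | 1
fin | 1
eng | 3
mkt | 4
fin | 9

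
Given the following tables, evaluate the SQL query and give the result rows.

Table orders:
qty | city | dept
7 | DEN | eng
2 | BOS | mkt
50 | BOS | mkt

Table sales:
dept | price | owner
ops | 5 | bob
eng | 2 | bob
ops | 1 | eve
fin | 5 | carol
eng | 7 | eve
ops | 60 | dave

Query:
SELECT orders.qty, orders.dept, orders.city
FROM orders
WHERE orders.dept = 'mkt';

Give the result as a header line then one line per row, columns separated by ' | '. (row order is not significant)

After WHERE (2 rows):
orders.qty | orders.city | orders.dept
2 | BOS | mkt
50 | BOS | mkt
After SELECT (2 rows):
orders.qty | orders.dept | orders.city
2 | mkt | BOS
50 | mkt | BOS

== RESULT ==
orders.qty | orders.dept | orders.city
2 | mkt | BOS
50 | mkt | BOS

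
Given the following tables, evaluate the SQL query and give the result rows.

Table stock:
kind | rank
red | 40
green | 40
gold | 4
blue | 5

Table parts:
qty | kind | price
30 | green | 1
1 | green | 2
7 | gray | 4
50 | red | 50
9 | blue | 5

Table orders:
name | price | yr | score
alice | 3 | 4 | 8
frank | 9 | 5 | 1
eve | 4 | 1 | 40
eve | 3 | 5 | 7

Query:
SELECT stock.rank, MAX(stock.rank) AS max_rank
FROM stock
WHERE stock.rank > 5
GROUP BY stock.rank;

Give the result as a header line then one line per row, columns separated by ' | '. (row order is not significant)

After WHERE (2 rows):
stock.kind | stock.rank
red | 40
green | 40
After GROUP BY (1 rows):
stock.rank | max_rank
40 | 40

== RESULT ==
stock.rank | max_rank
40 | 40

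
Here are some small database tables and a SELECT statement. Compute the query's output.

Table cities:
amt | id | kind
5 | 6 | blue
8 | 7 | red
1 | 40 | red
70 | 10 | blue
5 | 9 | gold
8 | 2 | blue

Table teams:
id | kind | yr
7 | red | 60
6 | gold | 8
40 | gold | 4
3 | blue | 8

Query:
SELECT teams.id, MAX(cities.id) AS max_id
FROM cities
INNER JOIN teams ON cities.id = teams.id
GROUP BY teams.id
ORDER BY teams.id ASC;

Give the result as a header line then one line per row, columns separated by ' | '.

After JOIN teams (3 rows):
cities.amt | cities.id | cities.kind | teams.id | teams.kind | teams.yr
5 | 6 | blue | 6 | gold | 8
8 | 7 | red | 7 | red | 60
1 | 40 | red | 40 | gold | 4
After GROUP BY (3 rows):
teams.id | max_id
6 | 6
7 | 7
40 | 40
After ORDER BY (3 rows):
teams.id | max_id
6 | 6
7 | 7
40 | 40

== RESULT ==
teams.id | max_id
6 | 6
7 | 7
40 | 40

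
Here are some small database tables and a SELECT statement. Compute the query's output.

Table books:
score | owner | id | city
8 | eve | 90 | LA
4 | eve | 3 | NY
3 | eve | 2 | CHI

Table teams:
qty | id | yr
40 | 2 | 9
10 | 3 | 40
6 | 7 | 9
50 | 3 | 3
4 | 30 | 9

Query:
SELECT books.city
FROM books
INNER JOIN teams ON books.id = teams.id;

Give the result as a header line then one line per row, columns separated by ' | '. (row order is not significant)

After JOIN teams (3 rows):
books.score | books.owner | books.id | books.city | teams.qty | teams.id | teams.yr
4 | eve | 3 | NY | 10 | 3 | 40
4 | eve | 3 | NY | 50 | 3 | 3
3 | eve | 2 | CHI | 40 | 2 | 9
After SELECT (3 rows):
books.city
NY
NY
CHI

== RESULT ==
books.city
NY
NY
CHI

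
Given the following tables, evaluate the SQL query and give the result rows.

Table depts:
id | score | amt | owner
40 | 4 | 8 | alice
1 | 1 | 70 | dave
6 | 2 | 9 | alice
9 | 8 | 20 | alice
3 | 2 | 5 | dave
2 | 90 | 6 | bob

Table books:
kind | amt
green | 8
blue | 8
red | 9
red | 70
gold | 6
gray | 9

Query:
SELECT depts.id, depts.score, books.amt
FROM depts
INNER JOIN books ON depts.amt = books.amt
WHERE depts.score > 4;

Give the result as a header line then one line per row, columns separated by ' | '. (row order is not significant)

After JOIN books (6 rows):
depts.id | depts.score | depts.amt | depts.owner | books.kind | books.amt
40 | 4 | 8 | alice | green | 8
40 | 4 | 8 | alice | blue | 8
1 | 1 | 70 | dave | red | 70
6 | 2 | 9 | alice | red | 9
6 | 2 | 9 | alice | gray | 9
2 | 90 | 6 | bob | gold | 6
After WHERE (1 rows):
depts.id | depts.score | depts.amt | depts.owner | books.kind | books.amt
2 | 90 | 6 | bob | gold | 6
After SELECT (1 rows):
depts.id | depts.score | books.amt
2 | 90 | 6

== RESULT ==
depts.id | depts.score | books.amt
2 | 90 | 6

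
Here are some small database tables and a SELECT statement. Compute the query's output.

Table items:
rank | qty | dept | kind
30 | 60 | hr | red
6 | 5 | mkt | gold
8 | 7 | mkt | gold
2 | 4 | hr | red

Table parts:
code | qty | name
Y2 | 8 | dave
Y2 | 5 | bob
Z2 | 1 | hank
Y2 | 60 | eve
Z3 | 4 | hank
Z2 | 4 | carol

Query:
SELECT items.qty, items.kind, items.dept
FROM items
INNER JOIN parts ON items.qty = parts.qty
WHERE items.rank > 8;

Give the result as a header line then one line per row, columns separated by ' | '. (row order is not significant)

== RESULT ==
items.qty | items.kind | items.dept
60 | red | hr

Derivation:
After JOIN parts (4 rows):
items.rank | items.qty | items.dept | items.kind | parts.code | parts.qty | parts.name
30 | 60 | hr | red | Y2 | 60 | eve
6 | 5 | mkt | gold | Y2 | 5 | bob
2 | 4 | hr | red | Z3 | 4 | hank
2 | 4 | hr | red | Z2 | 4 | carol
After WHERE (1 rows):
items.rank | items.qty | items.dept | items.kind | parts.code | parts.qty | parts.name
30 | 60 | hr | red | Y2 | 60 | eve
After SELECT (1 rows):
items.qty | items.kind | items.dept
60 | red | hr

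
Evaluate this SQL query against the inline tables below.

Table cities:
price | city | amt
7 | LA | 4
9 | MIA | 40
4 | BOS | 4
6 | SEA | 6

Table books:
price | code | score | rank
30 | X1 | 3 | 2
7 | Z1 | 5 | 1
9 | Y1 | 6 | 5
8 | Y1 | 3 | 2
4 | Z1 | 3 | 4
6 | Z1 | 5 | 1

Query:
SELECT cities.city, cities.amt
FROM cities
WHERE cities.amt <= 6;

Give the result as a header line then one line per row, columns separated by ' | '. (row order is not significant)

== RESULT ==
cities.city | cities.amt
LA | 4
BOS | 4
SEA | 6

Derivation:
After WHERE (3 rows):
cities.price | cities.city | cities.amt
7 | LA | 4
4 | BOS | 4
6 | SEA | 6
After SELECT (3 rows):
cities.city | cities.amt
LA | 4
BOS | 4
SEA | 6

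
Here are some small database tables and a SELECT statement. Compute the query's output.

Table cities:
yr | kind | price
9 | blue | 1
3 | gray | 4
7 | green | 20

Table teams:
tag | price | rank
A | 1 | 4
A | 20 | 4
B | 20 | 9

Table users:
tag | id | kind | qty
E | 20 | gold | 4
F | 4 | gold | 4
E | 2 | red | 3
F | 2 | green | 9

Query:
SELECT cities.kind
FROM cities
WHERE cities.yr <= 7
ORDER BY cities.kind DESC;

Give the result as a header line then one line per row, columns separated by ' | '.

After WHERE (2 rows):
cities.yr | cities.kind | cities.price
3 | gray | 4
7 | green | 20
After SELECT (2 rows):
cities.kind
gray
green
After ORDER BY (2 rows):
cities.kind
green
gray

== RESULT ==
cities.kind
green
gray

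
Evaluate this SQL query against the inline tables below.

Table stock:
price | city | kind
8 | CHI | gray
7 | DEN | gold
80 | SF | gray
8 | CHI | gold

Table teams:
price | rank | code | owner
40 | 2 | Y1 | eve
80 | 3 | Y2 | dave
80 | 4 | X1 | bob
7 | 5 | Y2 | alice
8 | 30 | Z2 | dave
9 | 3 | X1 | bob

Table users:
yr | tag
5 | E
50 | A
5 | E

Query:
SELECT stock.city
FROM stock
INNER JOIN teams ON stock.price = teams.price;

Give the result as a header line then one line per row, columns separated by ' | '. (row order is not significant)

After JOIN teams (5 rows):
stock.price | stock.city | stock.kind | teams.price | teams.rank | teams.code | teams.owner
8 | CHI | gray | 8 | 30 | Z2 | dave
7 | DEN | gold | 7 | 5 | Y2 | alice
80 | SF | gray | 80 | 3 | Y2 | dave
80 | SF | gray | 80 | 4 | X1 | bob
8 | CHI | gold | 8 | 30 | Z2 | dave
After SELECT (5 rows):
stock.city
CHI
DEN
SF
SF
CHI

== RESULT ==
stock.city
CHI
DEN
SF
SF
CHI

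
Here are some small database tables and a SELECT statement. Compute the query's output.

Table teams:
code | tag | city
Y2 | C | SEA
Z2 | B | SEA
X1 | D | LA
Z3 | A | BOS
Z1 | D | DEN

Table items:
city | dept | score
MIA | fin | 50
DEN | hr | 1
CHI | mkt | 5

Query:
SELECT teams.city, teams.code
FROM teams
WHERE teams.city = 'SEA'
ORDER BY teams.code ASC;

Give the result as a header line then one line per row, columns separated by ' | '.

After WHERE (2 rows):
teams.code | teams.tag | teams.city
Y2 | C | SEA
Z2 | B | SEA
After SELECT (2 rows):
teams.city | teams.code
SEA | Y2
SEA | Z2
After ORDER BY (2 rows):
teams.city | teams.code
SEA | Y2
SEA | Z2

== RESULT ==
teams.city | teams.code
SEA | Y2
SEA | Z2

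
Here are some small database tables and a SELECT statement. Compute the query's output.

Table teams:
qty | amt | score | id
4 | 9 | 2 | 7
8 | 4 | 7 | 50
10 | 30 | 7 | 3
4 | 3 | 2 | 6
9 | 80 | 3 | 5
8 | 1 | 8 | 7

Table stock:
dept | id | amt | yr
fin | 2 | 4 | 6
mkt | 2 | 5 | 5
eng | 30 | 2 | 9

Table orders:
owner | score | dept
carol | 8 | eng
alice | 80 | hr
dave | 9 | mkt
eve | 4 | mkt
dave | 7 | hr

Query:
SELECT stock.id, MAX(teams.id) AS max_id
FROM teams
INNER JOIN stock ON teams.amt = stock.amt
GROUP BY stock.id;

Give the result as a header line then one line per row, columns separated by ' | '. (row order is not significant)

After JOIN stock (1 rows):
teams.qty | teams.amt | teams.score | teams.id | stock.dept | stock.id | stock.amt | stock.yr
8 | 4 | 7 | 50 | fin | 2 | 4 | 6
After GROUP BY (1 rows):
stock.id | max_id
2 | 50

== RESULT ==
stock.id | max_id
2 | 50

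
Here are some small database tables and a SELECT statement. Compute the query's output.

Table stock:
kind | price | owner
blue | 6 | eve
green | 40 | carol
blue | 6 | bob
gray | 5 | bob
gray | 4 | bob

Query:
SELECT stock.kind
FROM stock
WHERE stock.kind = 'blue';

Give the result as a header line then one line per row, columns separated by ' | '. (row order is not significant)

== RESULT ==
stock.kind
blue
blue

Derivation:
After WHERE (2 rows):
stock.kind | stock.price | stock.owner
blue | 6 | eve
blue | 6 | bob
After SELECT (2 rows):
stock.kind
blue
blue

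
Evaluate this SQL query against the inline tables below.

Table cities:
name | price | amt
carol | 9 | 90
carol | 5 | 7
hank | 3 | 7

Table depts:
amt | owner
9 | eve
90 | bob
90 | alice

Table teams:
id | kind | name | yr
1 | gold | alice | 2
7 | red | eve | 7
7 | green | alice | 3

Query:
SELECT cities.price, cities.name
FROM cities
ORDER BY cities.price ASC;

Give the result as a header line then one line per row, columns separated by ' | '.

== RESULT ==
cities.price | cities.name
3 | hank
5 | carol
9 | carol

Derivation:
After SELECT (3 rows):
cities.price | cities.name
9 | carol
5 | carol
3 | hank
After ORDER BY (3 rows):
cities.price | cities.name
3 | hank
5 | carol
9 | carol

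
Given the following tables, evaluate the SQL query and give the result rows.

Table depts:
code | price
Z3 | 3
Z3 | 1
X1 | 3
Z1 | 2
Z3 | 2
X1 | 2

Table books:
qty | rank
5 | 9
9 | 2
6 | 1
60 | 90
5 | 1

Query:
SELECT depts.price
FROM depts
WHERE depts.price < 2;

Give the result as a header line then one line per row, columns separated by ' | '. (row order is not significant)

After WHERE (1 rows):
depts.code | depts.price
Z3 | 1
After SELECT (1 rows):
depts.price
1

== RESULT ==
depts.price
1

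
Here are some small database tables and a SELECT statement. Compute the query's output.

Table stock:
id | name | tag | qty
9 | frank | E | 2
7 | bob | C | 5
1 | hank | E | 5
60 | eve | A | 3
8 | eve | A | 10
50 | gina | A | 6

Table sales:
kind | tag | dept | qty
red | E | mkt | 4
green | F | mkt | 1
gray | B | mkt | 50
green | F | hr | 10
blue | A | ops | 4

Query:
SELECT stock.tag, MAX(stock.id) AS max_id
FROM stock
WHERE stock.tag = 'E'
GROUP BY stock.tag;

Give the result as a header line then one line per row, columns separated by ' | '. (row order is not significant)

After WHERE (2 rows):
stock.id | stock.name | stock.tag | stock.qty
9 | frank | E | 2
1 | hank | E | 5
After GROUP BY (1 rows):
stock.tag | max_id
E | 9

== RESULT ==
stock.tag | max_id
E | 9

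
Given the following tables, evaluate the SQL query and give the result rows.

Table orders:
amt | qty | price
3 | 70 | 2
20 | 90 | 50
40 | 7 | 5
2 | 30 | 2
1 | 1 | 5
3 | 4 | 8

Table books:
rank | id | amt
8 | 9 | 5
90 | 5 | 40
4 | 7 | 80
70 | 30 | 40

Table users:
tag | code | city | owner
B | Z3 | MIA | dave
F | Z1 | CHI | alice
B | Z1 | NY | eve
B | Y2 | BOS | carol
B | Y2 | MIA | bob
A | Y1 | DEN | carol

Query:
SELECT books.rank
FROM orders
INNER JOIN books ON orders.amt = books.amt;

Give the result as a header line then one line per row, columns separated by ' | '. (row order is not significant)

After JOIN books (2 rows):
orders.amt | orders.qty | orders.price | books.rank | books.id | books.amt
40 | 7 | 5 | 90 | 5 | 40
40 | 7 | 5 | 70 | 30 | 40
After SELECT (2 rows):
books.rank
90
70

== RESULT ==
books.rank
90
70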